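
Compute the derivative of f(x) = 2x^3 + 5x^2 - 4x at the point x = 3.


Differentiate f(x) = 2x^3 + 5x^2 - 4x term by term:
f'(x) = 6x^2 + 10x - 4
Substitute x = 3:
f'(3) = 6 * 3^2 + 10 * 3 - 4
= 54 + 30 - 4
= 80

80


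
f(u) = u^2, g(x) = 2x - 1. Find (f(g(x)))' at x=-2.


Using the chain rule: (f(g(x)))' = f'(g(x)) * g'(x)
First, find g(-2):
g(-2) = 2 * (-2) - 1 = -5
Next, f'(u) = 2u
And g'(x) = 2
So f'(g(-2)) * g'(-2)
= 2 * (-5) * 2
= -20

-20


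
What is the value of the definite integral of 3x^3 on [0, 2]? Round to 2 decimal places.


Find the antiderivative of 3x^3:
F(x) = 3/4 * x^4
Apply the Fundamental Theorem of Calculus:
F(2) - F(0)
= 3/4 * 2^4 - 3/4 * 0^4
= 3/4 * (16 - 0)
= 3/4 * 16
= 12 = 12.00

12.00


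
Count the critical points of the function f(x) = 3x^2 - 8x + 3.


Find where f'(x) = 0:
f'(x) = 6x - 8
Set f'(x) = 0:
6x - 8 = 0
x = 8 / 6 = 4/3
This is a linear equation in x, so there is exactly one solution.
Number of critical points: 1

1


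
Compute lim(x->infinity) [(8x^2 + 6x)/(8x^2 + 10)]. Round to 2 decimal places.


For limits at infinity with equal-degree polynomials,
we compare leading coefficients.
Numerator leading term: 8x^2
Denominator leading term: 8x^2
Divide both by x^2:
lim = (8 + 6/x) / (8 + 10/x^2)
As x -> infinity, the 1/x and 1/x^2 terms vanish:
= 8/8 = 1 = 1.00

1.00


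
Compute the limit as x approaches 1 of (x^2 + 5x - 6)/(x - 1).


Direct substitution gives 0/0, so we factor the numerator.
Factor: (x^2 + 5x - 6) = (x - 1)(x + 6)
Cancel the common factor (x - 1):
(x^2 + 5x - 6)/(x - 1) = (x + 6)
Now substitute x = 1:
= (1) - (-6) = 7

7


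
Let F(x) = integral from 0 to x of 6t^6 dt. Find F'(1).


By the Fundamental Theorem of Calculus (Part 1):
If F(x) = integral from 0 to x of f(t) dt, then F'(x) = f(x)
Here f(t) = 6t^6
So F'(x) = 6x^6
Evaluate at x = 1:
F'(1) = 6 * 1^6
= 6 * 1
= 6

6


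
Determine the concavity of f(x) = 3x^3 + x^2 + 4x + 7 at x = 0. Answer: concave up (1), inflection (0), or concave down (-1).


Concavity is determined by the sign of f''(x).
f(x) = 3x^3 + x^2 + 4x + 7
f'(x) = 9x^2 + 2x + 4
f''(x) = 18x + 2
f''(0) = 18 * 0 + 2
= 0 + 2
= 2
Since f''(0) > 0, the function is concave up (1)

1


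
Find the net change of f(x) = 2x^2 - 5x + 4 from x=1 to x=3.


Net change = f(b) - f(a)
f(x) = 2x^2 - 5x + 4
Compute f(3):
f(3) = 2 * 3^2 - 5 * 3 + 4
= 18 - 15 + 4
= 7
Compute f(1):
f(1) = 2 * 1^2 - 5 * 1 + 4
= 2 - 5 + 4
= 1
Net change = 7 - 1 = 6

6


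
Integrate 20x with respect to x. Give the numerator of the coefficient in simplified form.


Apply the power rule for integration:
integral of ax^n dx = a/(n+1) * x^(n+1) + C
integral of 20x dx
= 20/2 * x^2 + C
= 10 * x^2 + C
The coefficient in lowest terms is 10 = 10/1, so its numerator is 10

10


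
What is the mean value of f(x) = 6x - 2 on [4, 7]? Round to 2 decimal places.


Average value = 1/(b-a) * integral from a to b of f(x) dx
First compute the integral of 6x - 2:
F(x) = 3x^2 - 2x
F(7) = 3 * 49 - 2 * 7 = 133
F(4) = 3 * 16 - 2 * 4 = 40
Integral = 133 - 40 = 93
Average = 93 / (7 - 4) = 93 / 3
= 31 = 31.00

31.00


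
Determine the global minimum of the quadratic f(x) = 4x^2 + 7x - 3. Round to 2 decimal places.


For a quadratic f(x) = ax^2 + bx + c with a > 0, the minimum is at the vertex.
Vertex x-coordinate: x = -b/(2a)
x = -(7) / (2 * 4)
x = -7/8
Substitute back to find the minimum value:
f(-7/8) = 4 * (-7/8)^2 + 7 * (-7/8) - 3
= 49/16 - 49/8 - 3
= -97/16 ≈ -6.06

-6.06


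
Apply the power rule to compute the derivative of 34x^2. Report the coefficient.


We apply the power rule: d/dx [ax^n] = a*n * x^(n-1)
d/dx [34x^2]
= 34 * 2 * x^(2-1)
= 68x
The coefficient is 68

68


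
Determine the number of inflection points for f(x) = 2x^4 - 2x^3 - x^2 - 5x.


Inflection points occur where f''(x) = 0 and concavity changes.
f(x) = 2x^4 - 2x^3 - x^2 - 5x
f'(x) = 8x^3 - 6x^2 - 2x - 5
f''(x) = 24x^2 - 12x - 2
This is a quadratic in x. Use the discriminant to count real roots.
Discriminant = (-12)^2 - 4 * 24 * (-2)
= 144 - (-192)
= 336
Since discriminant > 0, f''(x) = 0 has 2 distinct real solutions.
A quadratic with two distinct real roots changes sign at each root, so concavity changes at both.
Number of inflection points: 2

2


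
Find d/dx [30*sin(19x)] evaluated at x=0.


Apply the chain rule to differentiate 30*sin(19x):
d/dx [30*sin(19x)]
= 30 * cos(19x) * d/dx(19x)
= 30 * 19 * cos(19x)
= 570 * cos(19x)
Evaluate at x = 0:
= 570 * cos(0)
= 570 * 1
= 570

570


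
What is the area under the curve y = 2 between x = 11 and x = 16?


The area under a constant function y = 2 is a rectangle.
Width = 16 - 11 = 5
Height = 2
Area = width * height
= 5 * 2
= 10

10


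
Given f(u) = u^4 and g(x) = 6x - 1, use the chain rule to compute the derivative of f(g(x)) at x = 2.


Using the chain rule: (f(g(x)))' = f'(g(x)) * g'(x)
First, find g(2):
g(2) = 6 * 2 - 1 = 11
Next, f'(u) = 4u^3
And g'(x) = 6
So f'(g(2)) * g'(2)
= 4 * 11^3 * 6
= 4 * 1331 * 6
= 31944

31944


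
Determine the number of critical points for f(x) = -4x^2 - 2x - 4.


Find where f'(x) = 0:
f'(x) = -8x - 2
Set f'(x) = 0:
-8x - 2 = 0
x = 2 / (-8) = -1/4
This is a linear equation in x, so there is exactly one solution.
Number of critical points: 1

1


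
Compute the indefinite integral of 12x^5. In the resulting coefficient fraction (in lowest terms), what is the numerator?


Apply the power rule for integration:
integral of ax^n dx = a/(n+1) * x^(n+1) + C
integral of 12x^5 dx
= 12/6 * x^6 + C
= 2 * x^6 + C
The coefficient in lowest terms is 2 = 2/1, so its numerator is 2

2


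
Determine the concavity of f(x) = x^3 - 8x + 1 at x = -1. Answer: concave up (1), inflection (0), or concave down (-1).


Concavity is determined by the sign of f''(x).
f(x) = x^3 - 8x + 1
f'(x) = 3x^2 - 8
f''(x) = 6x
f''(-1) = 6 * (-1) + 0
= -6 + 0
= -6
Since f''(-1) < 0, the function is concave down (-1)

-1


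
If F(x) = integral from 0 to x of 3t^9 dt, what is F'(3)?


By the Fundamental Theorem of Calculus (Part 1):
If F(x) = integral from 0 to x of f(t) dt, then F'(x) = f(x)
Here f(t) = 3t^9
So F'(x) = 3x^9
Evaluate at x = 3:
F'(3) = 3 * 3^9
= 3 * 19683
= 59049

59049


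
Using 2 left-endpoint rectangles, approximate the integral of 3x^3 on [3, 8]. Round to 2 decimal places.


Left Riemann sum uses left endpoints of each subinterval.
Interval: [3, 8], n = 2
dx = (8 - 3) / 2 = 5/2
Left endpoints: [3, 11/2]
f values: [81, 3993/8]
Sum = dx * (sum of f values)
= 5/2 * 4641/8
= 23205/16 ≈ 1450.31

1450.31


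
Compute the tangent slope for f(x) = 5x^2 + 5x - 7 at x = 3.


The slope of the tangent line equals f'(x) at the point.
f(x) = 5x^2 + 5x - 7
f'(x) = 10x + 5
At x = 3:
f'(3) = 10 * 3 + 5
= 30 + 5
= 35

35


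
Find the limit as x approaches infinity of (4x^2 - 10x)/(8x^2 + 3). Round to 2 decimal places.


For limits at infinity with equal-degree polynomials,
we compare leading coefficients.
Numerator leading term: 4x^2
Denominator leading term: 8x^2
Divide both by x^2:
lim = (4 - 10/x) / (8 + 3/x^2)
As x -> infinity, the 1/x and 1/x^2 terms vanish:
= 4/8 = 1/2 = 0.50

0.50


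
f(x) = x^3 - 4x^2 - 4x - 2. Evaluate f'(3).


Differentiate f(x) = x^3 - 4x^2 - 4x - 2 term by term:
f'(x) = 3x^2 - 8x - 4
Substitute x = 3:
f'(3) = 3 * 3^2 - 8 * 3 - 4
= 27 - 24 - 4
= -1

-1


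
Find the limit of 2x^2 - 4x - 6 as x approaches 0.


Since polynomials are continuous, we use direct substitution.
lim(x->0) of 2x^2 - 4x - 6
= 2 * 0^2 - 4 * 0 - 6
= 0 + 0 - 6
= -6

-6


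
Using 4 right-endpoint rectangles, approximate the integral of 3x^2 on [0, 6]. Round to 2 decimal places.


Right Riemann sum uses right endpoints of each subinterval.
Interval: [0, 6], n = 4
dx = (6 - 0) / 4 = 3/2
Right endpoints: [3/2, 3, 9/2, 6]
f values: [27/4, 27, 243/4, 108]
Sum = dx * (sum of f values)
= 3/2 * 405/2
= 1215/4 = 303.75

303.75


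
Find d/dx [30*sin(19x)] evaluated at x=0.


Apply the chain rule to differentiate 30*sin(19x):
d/dx [30*sin(19x)]
= 30 * cos(19x) * d/dx(19x)
= 30 * 19 * cos(19x)
= 570 * cos(19x)
Evaluate at x = 0:
= 570 * cos(0)
= 570 * 1
= 570

570


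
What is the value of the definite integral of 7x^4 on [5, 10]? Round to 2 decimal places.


Find the antiderivative of 7x^4:
F(x) = 7/5 * x^5
Apply the Fundamental Theorem of Calculus:
F(10) - F(5)
= 7/5 * 10^5 - 7/5 * 5^5
= 7/5 * (100000 - 3125)
= 7/5 * 96875
= 135625 = 135625.00

135625.00


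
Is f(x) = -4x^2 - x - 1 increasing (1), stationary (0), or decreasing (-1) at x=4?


Compute f'(x) to determine behavior:
f'(x) = -8x - 1
f'(4) = -8 * 4 - 1
= -32 - 1
= -33
Since f'(4) < 0, the function is decreasing (-1)

-1


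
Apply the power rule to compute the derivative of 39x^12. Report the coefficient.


We apply the power rule: d/dx [ax^n] = a*n * x^(n-1)
d/dx [39x^12]
= 39 * 12 * x^(12-1)
= 468x^11
The coefficient is 468

468


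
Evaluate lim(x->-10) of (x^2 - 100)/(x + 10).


Direct substitution gives 0/0, so we factor the numerator.
Factor: (x^2 - 100) = (x + 10)(x - 10)
Cancel the common factor (x + 10):
(x^2 - 100)/(x + 10) = (x - 10)
Now substitute x = -10:
= (-10) - (10) = -20

-20


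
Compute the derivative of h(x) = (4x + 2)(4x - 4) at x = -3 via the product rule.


Let u(x) = 4x + 2 and v(x) = 4x - 4
u'(x) = 4
v'(x) = 4
Product rule: h'(x) = u'(x)*v(x) + u(x)*v'(x)
= 4 * (4x - 4) + (4x + 2) * 4
At x = -3:
u(-3) = 4 * (-3) + 2 = -10
v(-3) = 4 * (-3) - 4 = -16
h'(-3) = 4 * (-16) + (-10) * 4
= -64 - 40
= -104

-104


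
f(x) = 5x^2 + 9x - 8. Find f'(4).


Differentiate term by term using power and sum rules:
f(x) = 5x^2 + 9x - 8
f'(x) = 10x + 9
Substitute x = 4:
f'(4) = 10 * 4 + 9
= 40 + 9
= 49

49


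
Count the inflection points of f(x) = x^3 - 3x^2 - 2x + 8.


Inflection points occur where f''(x) = 0 and concavity changes.
f(x) = x^3 - 3x^2 - 2x + 8
f'(x) = 3x^2 - 6x - 2
f''(x) = 6x - 6
Set f''(x) = 0:
6x - 6 = 0
x = 6 / 6 = 1
Since f''(x) is linear (degree 1), it changes sign at this point.
Therefore there is exactly 1 inflection point.

1


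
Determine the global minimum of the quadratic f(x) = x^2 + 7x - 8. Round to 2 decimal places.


For a quadratic f(x) = ax^2 + bx + c with a > 0, the minimum is at the vertex.
Vertex x-coordinate: x = -b/(2a)
x = -(7) / (2 * 1)
x = -7/2
Substitute back to find the minimum value:
f(-7/2) = 1 * (-7/2)^2 + 7 * (-7/2) - 8
= 49/4 - 49/2 - 8
= -81/4 = -20.25

-20.25


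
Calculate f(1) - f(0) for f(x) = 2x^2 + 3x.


Net change = f(b) - f(a)
f(x) = 2x^2 + 3x
Compute f(1):
f(1) = 2 * 1^2 + 3 * 1 + 0
= 2 + 3 + 0
= 5
Compute f(0):
f(0) = 2 * 0^2 + 3 * 0 + 0
= 0 + 0 + 0
= 0
Net change = 5 - 0 = 5

5


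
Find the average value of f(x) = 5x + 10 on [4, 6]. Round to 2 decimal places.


Average value = 1/(b-a) * integral from a to b of f(x) dx
First compute the integral of 5x + 10:
F(x) = (5/2)x^2 + 10x
F(6) = 5/2 * 36 + 10 * 6 = 150
F(4) = 5/2 * 16 + 10 * 4 = 80
Integral = 150 - 80 = 70
Average = 70 / (6 - 4) = 70 / 2
= 35 = 35.00

35.00


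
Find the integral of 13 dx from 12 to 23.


The integral of a constant k over [a, b] equals k * (b - a).
integral from 12 to 23 of 13 dx
= 13 * (23 - 12)
= 13 * 11
= 143

143


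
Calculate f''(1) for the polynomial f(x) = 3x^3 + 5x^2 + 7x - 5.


First derivative:
f'(x) = 9x^2 + 10x + 7
Second derivative:
f''(x) = 18x + 10
Substitute x = 1:
f''(1) = 18 * 1 + 10
= 18 + 10
= 28

28


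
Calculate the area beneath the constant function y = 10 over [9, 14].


The area under a constant function y = 10 is a rectangle.
Width = 14 - 9 = 5
Height = 10
Area = width * height
= 5 * 10
= 50

50


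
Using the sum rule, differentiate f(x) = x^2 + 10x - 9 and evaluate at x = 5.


Differentiate term by term using power and sum rules:
f(x) = x^2 + 10x - 9
f'(x) = 2x + 10
Substitute x = 5:
f'(5) = 2 * 5 + 10
= 10 + 10
= 20

20


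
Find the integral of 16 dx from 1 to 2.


The integral of a constant k over [a, b] equals k * (b - a).
integral from 1 to 2 of 16 dx
= 16 * (2 - 1)
= 16 * 1
= 16

16


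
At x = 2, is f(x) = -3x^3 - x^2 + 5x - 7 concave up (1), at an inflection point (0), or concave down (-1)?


Concavity is determined by the sign of f''(x).
f(x) = -3x^3 - x^2 + 5x - 7
f'(x) = -9x^2 - 2x + 5
f''(x) = -18x - 2
f''(2) = -18 * 2 - 2
= -36 - 2
= -38
Since f''(2) < 0, the function is concave down (-1)

-1


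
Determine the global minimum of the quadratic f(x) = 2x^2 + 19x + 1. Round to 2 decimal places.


For a quadratic f(x) = ax^2 + bx + c with a > 0, the minimum is at the vertex.
Vertex x-coordinate: x = -b/(2a)
x = -(19) / (2 * 2)
x = -19/4
Substitute back to find the minimum value:
f(-19/4) = 2 * (-19/4)^2 + 19 * (-19/4) + 1
= 361/8 - 361/4 + 1
= -353/8 ≈ -44.13

-44.13


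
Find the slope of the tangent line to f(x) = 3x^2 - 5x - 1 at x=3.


The slope of the tangent line equals f'(x) at the point.
f(x) = 3x^2 - 5x - 1
f'(x) = 6x - 5
At x = 3:
f'(3) = 6 * 3 - 5
= 18 - 5
= 13

13


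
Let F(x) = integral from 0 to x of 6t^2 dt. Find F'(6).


By the Fundamental Theorem of Calculus (Part 1):
If F(x) = integral from 0 to x of f(t) dt, then F'(x) = f(x)
Here f(t) = 6t^2
So F'(x) = 6x^2
Evaluate at x = 6:
F'(6) = 6 * 6^2
= 6 * 36
= 216

216


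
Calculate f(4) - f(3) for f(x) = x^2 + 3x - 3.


Net change = f(b) - f(a)
f(x) = x^2 + 3x - 3
Compute f(4):
f(4) = 1 * 4^2 + 3 * 4 - 3
= 16 + 12 - 3
= 25
Compute f(3):
f(3) = 1 * 3^2 + 3 * 3 - 3
= 9 + 9 - 3
= 15
Net change = 25 - 15 = 10

10


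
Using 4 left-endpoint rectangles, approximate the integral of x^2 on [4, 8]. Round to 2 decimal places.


Left Riemann sum uses left endpoints of each subinterval.
Interval: [4, 8], n = 4
dx = (8 - 4) / 4 = 1
Left endpoints: [4, 5, 6, 7]
f values: [16, 25, 36, 49]
Sum = dx * (sum of f values)
= 1 * 126
= 126 = 126.00

126.00


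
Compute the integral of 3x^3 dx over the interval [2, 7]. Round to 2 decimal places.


Find the antiderivative of 3x^3:
F(x) = 3/4 * x^4
Apply the Fundamental Theorem of Calculus:
F(7) - F(2)
= 3/4 * 7^4 - 3/4 * 2^4
= 3/4 * (2401 - 16)
= 3/4 * 2385
= 7155/4 = 1788.75

1788.75


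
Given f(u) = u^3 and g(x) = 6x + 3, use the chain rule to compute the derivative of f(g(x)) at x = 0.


Using the chain rule: (f(g(x)))' = f'(g(x)) * g'(x)
First, find g(0):
g(0) = 6 * 0 + 3 = 3
Next, f'(u) = 3u^2
And g'(x) = 6
So f'(g(0)) * g'(0)
= 3 * 3^2 * 6
= 3 * 9 * 6
= 162

162


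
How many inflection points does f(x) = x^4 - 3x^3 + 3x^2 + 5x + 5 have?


Inflection points occur where f''(x) = 0 and concavity changes.
f(x) = x^4 - 3x^3 + 3x^2 + 5x + 5
f'(x) = 4x^3 - 9x^2 + 6x + 5
f''(x) = 12x^2 - 18x + 6
This is a quadratic in x. Use the discriminant to count real roots.
Discriminant = (-18)^2 - 4 * 12 * 6
= 324 - 288
= 36
Since discriminant > 0, f''(x) = 0 has 2 distinct real solutions.
A quadratic with two distinct real roots changes sign at each root, so concavity changes at both.
Number of inflection points: 2

2


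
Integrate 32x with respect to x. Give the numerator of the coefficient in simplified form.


Apply the power rule for integration:
integral of ax^n dx = a/(n+1) * x^(n+1) + C
integral of 32x dx
= 32/2 * x^2 + C
= 16 * x^2 + C
The coefficient in lowest terms is 16 = 16/1, so its numerator is 16

16


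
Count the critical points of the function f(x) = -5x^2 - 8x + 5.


Find where f'(x) = 0:
f'(x) = -10x - 8
Set f'(x) = 0:
-10x - 8 = 0
x = 8 / (-10) = -4/5
This is a linear equation in x, so there is exactly one solution.
Number of critical points: 1

1


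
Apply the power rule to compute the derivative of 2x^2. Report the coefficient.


We apply the power rule: d/dx [ax^n] = a*n * x^(n-1)
d/dx [2x^2]
= 2 * 2 * x^(2-1)
= 4x
The coefficient is 4

4


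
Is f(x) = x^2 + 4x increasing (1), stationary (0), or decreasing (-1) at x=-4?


Compute f'(x) to determine behavior:
f'(x) = 2x + 4
f'(-4) = 2 * (-4) + 4
= -8 + 4
= -4
Since f'(-4) < 0, the function is decreasing (-1)

-1


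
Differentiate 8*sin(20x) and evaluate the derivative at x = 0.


Apply the chain rule to differentiate 8*sin(20x):
d/dx [8*sin(20x)]
= 8 * cos(20x) * d/dx(20x)
= 8 * 20 * cos(20x)
= 160 * cos(20x)
Evaluate at x = 0:
= 160 * cos(0)
= 160 * 1
= 160

160


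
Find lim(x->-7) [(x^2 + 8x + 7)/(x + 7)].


Direct substitution gives 0/0, so we factor the numerator.
Factor: (x^2 + 8x + 7) = (x + 7)(x + 1)
Cancel the common factor (x + 7):
(x^2 + 8x + 7)/(x + 7) = (x + 1)
Now substitute x = -7:
= (-7) - (-1) = -6

-6


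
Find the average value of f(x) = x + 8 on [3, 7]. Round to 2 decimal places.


Average value = 1/(b-a) * integral from a to b of f(x) dx
First compute the integral of x + 8:
F(x) = (1/2)x^2 + 8x
F(7) = 1/2 * 49 + 8 * 7 = 161/2
F(3) = 1/2 * 9 + 8 * 3 = 57/2
Integral = 161/2 - 57/2 = 52
Average = 52 / (7 - 3) = 52 / 4
= 13 = 13.00

13.00


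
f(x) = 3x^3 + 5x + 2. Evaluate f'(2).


Differentiate f(x) = 3x^3 + 5x + 2 term by term:
f'(x) = 9x^2 + 5
Substitute x = 2:
f'(2) = 9 * 2^2 + 0 * 2 + 5
= 36 + 0 + 5
= 41

41


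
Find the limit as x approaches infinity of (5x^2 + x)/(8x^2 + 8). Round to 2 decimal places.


For limits at infinity with equal-degree polynomials,
we compare leading coefficients.
Numerator leading term: 5x^2
Denominator leading term: 8x^2
Divide both by x^2:
lim = (5 + 1/x) / (8 + 8/x^2)
As x -> infinity, the 1/x and 1/x^2 terms vanish:
= 5/8 ≈ 0.63

0.63


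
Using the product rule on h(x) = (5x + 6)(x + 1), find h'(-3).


Let u(x) = 5x + 6 and v(x) = x + 1
u'(x) = 5
v'(x) = 1
Product rule: h'(x) = u'(x)*v(x) + u(x)*v'(x)
= 5 * (x + 1) + (5x + 6) * 1
At x = -3:
u(-3) = 5 * (-3) + 6 = -9
v(-3) = 1 * (-3) + 1 = -2
h'(-3) = 5 * (-2) + (-9) * 1
= -10 - 9
= -19

-19


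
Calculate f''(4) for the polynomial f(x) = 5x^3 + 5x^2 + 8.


First derivative:
f'(x) = 15x^2 + 10x
Second derivative:
f''(x) = 30x + 10
Substitute x = 4:
f''(4) = 30 * 4 + 10
= 120 + 10
= 130

130


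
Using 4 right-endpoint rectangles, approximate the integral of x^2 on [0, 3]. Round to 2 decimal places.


Right Riemann sum uses right endpoints of each subinterval.
Interval: [0, 3], n = 4
dx = (3 - 0) / 4 = 3/4
Right endpoints: [3/4, 3/2, 9/4, 3]
f values: [9/16, 9/4, 81/16, 9]
Sum = dx * (sum of f values)
= 3/4 * 135/8
= 405/32 ≈ 12.66

12.66


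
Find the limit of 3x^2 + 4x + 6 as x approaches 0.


Since polynomials are continuous, we use direct substitution.
lim(x->0) of 3x^2 + 4x + 6
= 3 * 0^2 + 4 * 0 + 6
= 0 + 0 + 6
= 6

6


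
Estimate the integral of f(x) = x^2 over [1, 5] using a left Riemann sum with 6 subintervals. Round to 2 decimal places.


Left Riemann sum uses left endpoints of each subinterval.
Interval: [1, 5], n = 6
dx = (5 - 1) / 6 = 2/3
Left endpoints: [1, 5/3, 7/3, 3, 11/3, 13/3]
f values: [1, 25/9, 49/9, 9, 121/9, 169/9]
Sum = dx * (sum of f values)
= 2/3 * 454/9
= 908/27 ≈ 33.63

33.63


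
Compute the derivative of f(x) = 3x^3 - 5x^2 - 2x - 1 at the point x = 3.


Differentiate f(x) = 3x^3 - 5x^2 - 2x - 1 term by term:
f'(x) = 9x^2 - 10x - 2
Substitute x = 3:
f'(3) = 9 * 3^2 - 10 * 3 - 2
= 81 - 30 - 2
= 49

49


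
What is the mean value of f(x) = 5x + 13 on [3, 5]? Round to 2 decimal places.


Average value = 1/(b-a) * integral from a to b of f(x) dx
First compute the integral of 5x + 13:
F(x) = (5/2)x^2 + 13x
F(5) = 5/2 * 25 + 13 * 5 = 255/2
F(3) = 5/2 * 9 + 13 * 3 = 123/2
Integral = 255/2 - 123/2 = 66
Average = 66 / (5 - 3) = 66 / 2
= 33 = 33.00

33.00


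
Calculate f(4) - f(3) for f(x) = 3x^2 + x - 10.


Net change = f(b) - f(a)
f(x) = 3x^2 + x - 10
Compute f(4):
f(4) = 3 * 4^2 + 1 * 4 - 10
= 48 + 4 - 10
= 42
Compute f(3):
f(3) = 3 * 3^2 + 1 * 3 - 10
= 27 + 3 - 10
= 20
Net change = 42 - 20 = 22

22


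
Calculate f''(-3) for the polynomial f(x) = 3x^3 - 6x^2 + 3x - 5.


First derivative:
f'(x) = 9x^2 - 12x + 3
Second derivative:
f''(x) = 18x - 12
Substitute x = -3:
f''(-3) = 18 * (-3) - 12
= -54 - 12
= -66

-66


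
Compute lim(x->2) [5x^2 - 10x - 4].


Since polynomials are continuous, we use direct substitution.
lim(x->2) of 5x^2 - 10x - 4
= 5 * 2^2 - 10 * 2 - 4
= 20 - 20 - 4
= -4

-4


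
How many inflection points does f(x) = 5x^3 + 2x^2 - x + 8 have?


Inflection points occur where f''(x) = 0 and concavity changes.
f(x) = 5x^3 + 2x^2 - x + 8
f'(x) = 15x^2 + 4x - 1
f''(x) = 30x + 4
Set f''(x) = 0:
30x + 4 = 0
x = -4 / 30 = -2/15
Since f''(x) is linear (degree 1), it changes sign at this point.
Therefore there is exactly 1 inflection point.

1


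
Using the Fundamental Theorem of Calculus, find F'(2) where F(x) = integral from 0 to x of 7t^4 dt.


By the Fundamental Theorem of Calculus (Part 1):
If F(x) = integral from 0 to x of f(t) dt, then F'(x) = f(x)
Here f(t) = 7t^4
So F'(x) = 7x^4
Evaluate at x = 2:
F'(2) = 7 * 2^4
= 7 * 16
= 112

112


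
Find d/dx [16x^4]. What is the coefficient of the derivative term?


We apply the power rule: d/dx [ax^n] = a*n * x^(n-1)
d/dx [16x^4]
= 16 * 4 * x^(4-1)
= 64x^3
The coefficient is 64

64


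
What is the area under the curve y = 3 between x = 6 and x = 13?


The area under a constant function y = 3 is a rectangle.
Width = 13 - 6 = 7
Height = 3
Area = width * height
= 7 * 3
= 21

21


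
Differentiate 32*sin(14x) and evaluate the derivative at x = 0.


Apply the chain rule to differentiate 32*sin(14x):
d/dx [32*sin(14x)]
= 32 * cos(14x) * d/dx(14x)
= 32 * 14 * cos(14x)
= 448 * cos(14x)
Evaluate at x = 0:
= 448 * cos(0)
= 448 * 1
= 448

448


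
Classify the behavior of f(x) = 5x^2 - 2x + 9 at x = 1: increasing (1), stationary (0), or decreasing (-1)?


Compute f'(x) to determine behavior:
f'(x) = 10x - 2
f'(1) = 10 * 1 - 2
= 10 - 2
= 8
Since f'(1) > 0, the function is increasing (1)

1


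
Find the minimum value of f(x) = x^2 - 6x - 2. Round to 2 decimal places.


For a quadratic f(x) = ax^2 + bx + c with a > 0, the minimum is at the vertex.
Vertex x-coordinate: x = -b/(2a)
x = -(-6) / (2 * 1)
x = 6/2 = 3
Substitute back to find the minimum value:
f(3) = 1 * 3^2 - 6 * 3 - 2
= 9 - 18 - 2
= -11 = -11.00

-11.00


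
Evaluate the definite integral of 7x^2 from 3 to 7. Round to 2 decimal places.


Find the antiderivative of 7x^2:
F(x) = 7/3 * x^3
Apply the Fundamental Theorem of Calculus:
F(7) - F(3)
= 7/3 * 7^3 - 7/3 * 3^3
= 7/3 * (343 - 27)
= 7/3 * 316
= 2212/3 ≈ 737.33

737.33


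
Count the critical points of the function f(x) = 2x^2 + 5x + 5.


Find where f'(x) = 0:
f'(x) = 4x + 5
Set f'(x) = 0:
4x + 5 = 0
x = -5 / 4 = -5/4
This is a linear equation in x, so there is exactly one solution.
Number of critical points: 1

1


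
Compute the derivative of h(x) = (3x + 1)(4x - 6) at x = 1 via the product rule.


Let u(x) = 3x + 1 and v(x) = 4x - 6
u'(x) = 3
v'(x) = 4
Product rule: h'(x) = u'(x)*v(x) + u(x)*v'(x)
= 3 * (4x - 6) + (3x + 1) * 4
At x = 1:
u(1) = 3 * 1 + 1 = 4
v(1) = 4 * 1 - 6 = -2
h'(1) = 3 * (-2) + 4 * 4
= -6 + 16
= 10

10


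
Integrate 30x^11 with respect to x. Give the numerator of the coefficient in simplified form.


Apply the power rule for integration:
integral of ax^n dx = a/(n+1) * x^(n+1) + C
integral of 30x^11 dx
= 30/12 * x^12 + C
= 5/2 * x^12 + C
The coefficient in lowest terms is 5/2, and its numerator is 5

5


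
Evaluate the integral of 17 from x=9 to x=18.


The integral of a constant k over [a, b] equals k * (b - a).
integral from 9 to 18 of 17 dx
= 17 * (18 - 9)
= 17 * 9
= 153

153


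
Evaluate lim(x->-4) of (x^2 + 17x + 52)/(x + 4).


Direct substitution gives 0/0, so we factor the numerator.
Factor: (x^2 + 17x + 52) = (x + 4)(x + 13)
Cancel the common factor (x + 4):
(x^2 + 17x + 52)/(x + 4) = (x + 13)
Now substitute x = -4:
= (-4) - (-13) = 9

9


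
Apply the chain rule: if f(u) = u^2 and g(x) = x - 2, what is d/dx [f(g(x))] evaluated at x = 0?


Using the chain rule: (f(g(x)))' = f'(g(x)) * g'(x)
First, find g(0):
g(0) = 1 * 0 - 2 = -2
Next, f'(u) = 2u
And g'(x) = 1
So f'(g(0)) * g'(0)
= 2 * (-2) * 1
= -4

-4


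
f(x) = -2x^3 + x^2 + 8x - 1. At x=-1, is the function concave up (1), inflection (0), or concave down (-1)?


Concavity is determined by the sign of f''(x).
f(x) = -2x^3 + x^2 + 8x - 1
f'(x) = -6x^2 + 2x + 8
f''(x) = -12x + 2
f''(-1) = -12 * (-1) + 2
= 12 + 2
= 14
Since f''(-1) > 0, the function is concave up (1)

1


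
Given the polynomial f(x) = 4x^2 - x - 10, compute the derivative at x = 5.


Differentiate term by term using power and sum rules:
f(x) = 4x^2 - x - 10
f'(x) = 8x - 1
Substitute x = 5:
f'(5) = 8 * 5 - 1
= 40 - 1
= 39

39


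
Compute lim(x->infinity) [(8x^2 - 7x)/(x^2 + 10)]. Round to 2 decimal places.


For limits at infinity with equal-degree polynomials,
we compare leading coefficients.
Numerator leading term: 8x^2
Denominator leading term: x^2
Divide both by x^2:
lim = (8 - 7/x) / (1 + 10/x^2)
As x -> infinity, the 1/x and 1/x^2 terms vanish:
= 8/1 = 8 = 8.00

8.00


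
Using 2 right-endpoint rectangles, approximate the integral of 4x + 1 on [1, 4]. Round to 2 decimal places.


Right Riemann sum uses right endpoints of each subinterval.
Interval: [1, 4], n = 2
dx = (4 - 1) / 2 = 3/2
Right endpoints: [5/2, 4]
f values: [11, 17]
Sum = dx * (sum of f values)
= 3/2 * 28
= 42 = 42.00

42.00


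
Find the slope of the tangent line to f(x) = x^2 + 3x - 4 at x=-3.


The slope of the tangent line equals f'(x) at the point.
f(x) = x^2 + 3x - 4
f'(x) = 2x + 3
At x = -3:
f'(-3) = 2 * (-3) + 3
= -6 + 3
= -3

-3


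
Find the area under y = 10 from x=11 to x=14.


The area under a constant function y = 10 is a rectangle.
Width = 14 - 11 = 3
Height = 10
Area = width * height
= 3 * 10
= 30

30


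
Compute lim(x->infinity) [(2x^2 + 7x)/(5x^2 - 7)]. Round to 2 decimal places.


For limits at infinity with equal-degree polynomials,
we compare leading coefficients.
Numerator leading term: 2x^2
Denominator leading term: 5x^2
Divide both by x^2:
lim = (2 + 7/x) / (5 - 7/x^2)
As x -> infinity, the 1/x and 1/x^2 terms vanish:
= 2/5 = 0.40

0.40


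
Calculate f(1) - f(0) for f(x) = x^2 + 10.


Net change = f(b) - f(a)
f(x) = x^2 + 10
Compute f(1):
f(1) = 1 * 1^2 + 0 * 1 + 10
= 1 + 0 + 10
= 11
Compute f(0):
f(0) = 1 * 0^2 + 0 * 0 + 10
= 0 + 0 + 10
= 10
Net change = 11 - 10 = 1

1


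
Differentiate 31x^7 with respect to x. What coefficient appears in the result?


We apply the power rule: d/dx [ax^n] = a*n * x^(n-1)
d/dx [31x^7]
= 31 * 7 * x^(7-1)
= 217x^6
The coefficient is 217

217


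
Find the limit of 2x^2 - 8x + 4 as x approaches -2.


Since polynomials are continuous, we use direct substitution.
lim(x->-2) of 2x^2 - 8x + 4
= 2 * (-2)^2 - 8 * (-2) + 4
= 8 + 16 + 4
= 28

28


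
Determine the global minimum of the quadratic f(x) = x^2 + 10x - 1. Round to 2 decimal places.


For a quadratic f(x) = ax^2 + bx + c with a > 0, the minimum is at the vertex.
Vertex x-coordinate: x = -b/(2a)
x = -(10) / (2 * 1)
x = -10/2 = -5
Substitute back to find the minimum value:
f(-5) = 1 * (-5)^2 + 10 * (-5) - 1
= 25 - 50 - 1
= -26 = -26.00

-26.00


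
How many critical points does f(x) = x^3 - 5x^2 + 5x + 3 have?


Find where f'(x) = 0:
f(x) = x^3 - 5x^2 + 5x + 3
f'(x) = 3x^2 - 10x + 5
This is a quadratic in x. Use the discriminant to count real roots.
Discriminant = (-10)^2 - 4 * 3 * 5
= 100 - 60
= 40
Since discriminant > 0, f'(x) = 0 has 2 real solutions.
Number of critical points: 2

2


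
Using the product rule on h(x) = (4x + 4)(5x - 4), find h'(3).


Let u(x) = 4x + 4 and v(x) = 5x - 4
u'(x) = 4
v'(x) = 5
Product rule: h'(x) = u'(x)*v(x) + u(x)*v'(x)
= 4 * (5x - 4) + (4x + 4) * 5
At x = 3:
u(3) = 4 * 3 + 4 = 16
v(3) = 5 * 3 - 4 = 11
h'(3) = 4 * 11 + 16 * 5
= 44 + 80
= 124

124


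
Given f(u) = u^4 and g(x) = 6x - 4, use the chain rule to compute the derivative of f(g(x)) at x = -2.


Using the chain rule: (f(g(x)))' = f'(g(x)) * g'(x)
First, find g(-2):
g(-2) = 6 * (-2) - 4 = -16
Next, f'(u) = 4u^3
And g'(x) = 6
So f'(g(-2)) * g'(-2)
= 4 * (-16)^3 * 6
= 4 * (-4096) * 6
= -98304

-98304


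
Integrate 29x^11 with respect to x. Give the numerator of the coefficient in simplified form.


Apply the power rule for integration:
integral of ax^n dx = a/(n+1) * x^(n+1) + C
integral of 29x^11 dx
= 29/12 * x^12 + C
The coefficient in lowest terms is 29/12, and its numerator is 29

29


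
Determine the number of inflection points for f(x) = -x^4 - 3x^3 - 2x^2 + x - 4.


Inflection points occur where f''(x) = 0 and concavity changes.
f(x) = -x^4 - 3x^3 - 2x^2 + x - 4
f'(x) = -4x^3 - 9x^2 - 4x + 1
f''(x) = -12x^2 - 18x - 4
This is a quadratic in x. Use the discriminant to count real roots.
Discriminant = (-18)^2 - 4 * (-12) * (-4)
= 324 - 192
= 132
Since discriminant > 0, f''(x) = 0 has 2 distinct real solutions.
A quadratic with two distinct real roots changes sign at each root, so concavity changes at both.
Number of inflection points: 2

2


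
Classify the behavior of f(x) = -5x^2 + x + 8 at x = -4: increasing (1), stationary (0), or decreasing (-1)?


Compute f'(x) to determine behavior:
f'(x) = -10x + 1
f'(-4) = -10 * (-4) + 1
= 40 + 1
= 41
Since f'(-4) > 0, the function is increasing (1)

1


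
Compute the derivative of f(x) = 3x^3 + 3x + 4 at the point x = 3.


Differentiate f(x) = 3x^3 + 3x + 4 term by term:
f'(x) = 9x^2 + 3
Substitute x = 3:
f'(3) = 9 * 3^2 + 0 * 3 + 3
= 81 + 0 + 3
= 84

84


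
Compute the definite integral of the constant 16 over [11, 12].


The integral of a constant k over [a, b] equals k * (b - a).
integral from 11 to 12 of 16 dx
= 16 * (12 - 11)
= 16 * 1
= 16

16


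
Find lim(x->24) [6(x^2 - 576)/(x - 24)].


Direct substitution gives 0/0, so we factor the numerator.
Factor: 6(x^2 - 576) = 6 * (x - 24)(x + 24)
Cancel the common factor (x - 24):
6(x^2 - 576)/(x - 24) = 6 * (x + 24)
Now substitute x = 24:
= 6 * (24 + 24) = 288

288


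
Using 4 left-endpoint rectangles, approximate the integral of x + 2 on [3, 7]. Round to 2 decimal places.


Left Riemann sum uses left endpoints of each subinterval.
Interval: [3, 7], n = 4
dx = (7 - 3) / 4 = 1
Left endpoints: [3, 4, 5, 6]
f values: [5, 6, 7, 8]
Sum = dx * (sum of f values)
= 1 * 26
= 26 = 26.00

26.00


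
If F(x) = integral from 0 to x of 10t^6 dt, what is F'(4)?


By the Fundamental Theorem of Calculus (Part 1):
If F(x) = integral from 0 to x of f(t) dt, then F'(x) = f(x)
Here f(t) = 10t^6
So F'(x) = 10x^6
Evaluate at x = 4:
F'(4) = 10 * 4^6
= 10 * 4096
= 40960

40960


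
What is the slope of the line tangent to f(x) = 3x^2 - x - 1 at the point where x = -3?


The slope of the tangent line equals f'(x) at the point.
f(x) = 3x^2 - x - 1
f'(x) = 6x - 1
At x = -3:
f'(-3) = 6 * (-3) - 1
= -18 - 1
= -19

-19


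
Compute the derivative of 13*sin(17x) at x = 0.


Apply the chain rule to differentiate 13*sin(17x):
d/dx [13*sin(17x)]
= 13 * cos(17x) * d/dx(17x)
= 13 * 17 * cos(17x)
= 221 * cos(17x)
Evaluate at x = 0:
= 221 * cos(0)
= 221 * 1
= 221

221


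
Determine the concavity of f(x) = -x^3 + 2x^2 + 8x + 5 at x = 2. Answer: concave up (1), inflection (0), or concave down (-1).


Concavity is determined by the sign of f''(x).
f(x) = -x^3 + 2x^2 + 8x + 5
f'(x) = -3x^2 + 4x + 8
f''(x) = -6x + 4
f''(2) = -6 * 2 + 4
= -12 + 4
= -8
Since f''(2) < 0, the function is concave down (-1)

-1


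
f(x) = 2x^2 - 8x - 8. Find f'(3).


Differentiate term by term using power and sum rules:
f(x) = 2x^2 - 8x - 8
f'(x) = 4x - 8
Substitute x = 3:
f'(3) = 4 * 3 - 8
= 12 - 8
= 4

4


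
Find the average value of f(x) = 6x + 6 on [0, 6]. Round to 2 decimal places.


Average value = 1/(b-a) * integral from a to b of f(x) dx
First compute the integral of 6x + 6:
F(x) = 3x^2 + 6x
F(6) = 3 * 36 + 6 * 6 = 144
F(0) = 3 * 0 + 6 * 0 = 0
Integral = 144 - 0 = 144
Average = 144 / (6 - 0) = 144 / 6
= 24 = 24.00

24.00


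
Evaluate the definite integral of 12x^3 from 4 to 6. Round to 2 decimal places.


Find the antiderivative of 12x^3:
F(x) = 12/4 * x^4
Apply the Fundamental Theorem of Calculus:
F(6) - F(4)
= 12/4 * 6^4 - 12/4 * 4^4
= 12/4 * (1296 - 256)
= 12/4 * 1040
= 3120 = 3120.00

3120.00


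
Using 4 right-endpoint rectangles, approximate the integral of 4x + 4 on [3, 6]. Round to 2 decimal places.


Right Riemann sum uses right endpoints of each subinterval.
Interval: [3, 6], n = 4
dx = (6 - 3) / 4 = 3/4
Right endpoints: [15/4, 9/2, 21/4, 6]
f values: [19, 22, 25, 28]
Sum = dx * (sum of f values)
= 3/4 * 94
= 141/2 = 70.50

70.50


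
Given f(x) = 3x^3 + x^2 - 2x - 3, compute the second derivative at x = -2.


First derivative:
f'(x) = 9x^2 + 2x - 2
Second derivative:
f''(x) = 18x + 2
Substitute x = -2:
f''(-2) = 18 * (-2) + 2
= -36 + 2
= -34

-34


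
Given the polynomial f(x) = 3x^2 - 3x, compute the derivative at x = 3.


Differentiate term by term using power and sum rules:
f(x) = 3x^2 - 3x
f'(x) = 6x - 3
Substitute x = 3:
f'(3) = 6 * 3 - 3
= 18 - 3
= 15

15


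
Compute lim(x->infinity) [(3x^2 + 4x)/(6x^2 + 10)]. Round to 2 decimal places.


For limits at infinity with equal-degree polynomials,
we compare leading coefficients.
Numerator leading term: 3x^2
Denominator leading term: 6x^2
Divide both by x^2:
lim = (3 + 4/x) / (6 + 10/x^2)
As x -> infinity, the 1/x and 1/x^2 terms vanish:
= 3/6 = 1/2 = 0.50

0.50


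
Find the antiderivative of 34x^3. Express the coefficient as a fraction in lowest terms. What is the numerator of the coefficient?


Apply the power rule for integration:
integral of ax^n dx = a/(n+1) * x^(n+1) + C
integral of 34x^3 dx
= 34/4 * x^4 + C
= 17/2 * x^4 + C
The coefficient in lowest terms is 17/2, and its numerator is 17

17


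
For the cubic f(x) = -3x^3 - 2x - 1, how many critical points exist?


Find where f'(x) = 0:
f(x) = -3x^3 - 2x - 1
f'(x) = -9x^2 - 2
This is a quadratic in x. Use the discriminant to count real roots.
Discriminant = (0)^2 - 4 * (-9) * (-2)
= 0 - 72
= -72
Since discriminant < 0, f'(x) = 0 has no real solutions.
Number of critical points: 0

0


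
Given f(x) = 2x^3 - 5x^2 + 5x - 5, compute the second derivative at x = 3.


First derivative:
f'(x) = 6x^2 - 10x + 5
Second derivative:
f''(x) = 12x - 10
Substitute x = 3:
f''(3) = 12 * 3 - 10
= 36 - 10
= 26

26


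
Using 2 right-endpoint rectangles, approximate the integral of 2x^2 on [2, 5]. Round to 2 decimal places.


Right Riemann sum uses right endpoints of each subinterval.
Interval: [2, 5], n = 2
dx = (5 - 2) / 2 = 3/2
Right endpoints: [7/2, 5]
f values: [49/2, 50]
Sum = dx * (sum of f values)
= 3/2 * 149/2
= 447/4 = 111.75

111.75


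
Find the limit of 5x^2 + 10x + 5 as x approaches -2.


Since polynomials are continuous, we use direct substitution.
lim(x->-2) of 5x^2 + 10x + 5
= 5 * (-2)^2 + 10 * (-2) + 5
= 20 - 20 + 5
= 5

5


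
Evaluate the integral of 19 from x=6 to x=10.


The integral of a constant k over [a, b] equals k * (b - a).
integral from 6 to 10 of 19 dx
= 19 * (10 - 6)
= 19 * 4
= 76

76


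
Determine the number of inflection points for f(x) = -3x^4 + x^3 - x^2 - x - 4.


Inflection points occur where f''(x) = 0 and concavity changes.
f(x) = -3x^4 + x^3 - x^2 - x - 4
f'(x) = -12x^3 + 3x^2 - 2x - 1
f''(x) = -36x^2 + 6x - 2
This is a quadratic in x. Use the discriminant to count real roots.
Discriminant = (6)^2 - 4 * (-36) * (-2)
= 36 - 288
= -252
Since discriminant < 0, f''(x) = 0 has no real solutions.
Number of inflection points: 0

0


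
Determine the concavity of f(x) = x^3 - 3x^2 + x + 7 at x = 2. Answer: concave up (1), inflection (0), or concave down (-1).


Concavity is determined by the sign of f''(x).
f(x) = x^3 - 3x^2 + x + 7
f'(x) = 3x^2 - 6x + 1
f''(x) = 6x - 6
f''(2) = 6 * 2 - 6
= 12 - 6
= 6
Since f''(2) > 0, the function is concave up (1)

1


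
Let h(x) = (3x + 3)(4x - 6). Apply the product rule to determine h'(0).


Let u(x) = 3x + 3 and v(x) = 4x - 6
u'(x) = 3
v'(x) = 4
Product rule: h'(x) = u'(x)*v(x) + u(x)*v'(x)
= 3 * (4x - 6) + (3x + 3) * 4
At x = 0:
u(0) = 3 * 0 + 3 = 3
v(0) = 4 * 0 - 6 = -6
h'(0) = 3 * (-6) + 3 * 4
= -18 + 12
= -6

-6


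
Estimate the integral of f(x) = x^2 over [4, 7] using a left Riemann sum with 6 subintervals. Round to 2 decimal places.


Left Riemann sum uses left endpoints of each subinterval.
Interval: [4, 7], n = 6
dx = (7 - 4) / 6 = 1/2
Left endpoints: [4, 9/2, 5, 11/2, 6, 13/2]
f values: [16, 81/4, 25, 121/4, 36, 169/4]
Sum = dx * (sum of f values)
= 1/2 * 679/4
= 679/8 ≈ 84.88

84.88


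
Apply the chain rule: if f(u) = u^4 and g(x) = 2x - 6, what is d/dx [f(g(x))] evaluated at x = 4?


Using the chain rule: (f(g(x)))' = f'(g(x)) * g'(x)
First, find g(4):
g(4) = 2 * 4 - 6 = 2
Next, f'(u) = 4u^3
And g'(x) = 2
So f'(g(4)) * g'(4)
= 4 * 2^3 * 2
= 4 * 8 * 2
= 64

64


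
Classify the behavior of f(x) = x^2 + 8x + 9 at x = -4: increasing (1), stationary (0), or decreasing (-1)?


Compute f'(x) to determine behavior:
f'(x) = 2x + 8
f'(-4) = 2 * (-4) + 8
= -8 + 8
= 0
Since f'(-4) = 0, the function is stationary (0)

0


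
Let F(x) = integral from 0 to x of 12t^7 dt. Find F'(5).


By the Fundamental Theorem of Calculus (Part 1):
If F(x) = integral from 0 to x of f(t) dt, then F'(x) = f(x)
Here f(t) = 12t^7
So F'(x) = 12x^7
Evaluate at x = 5:
F'(5) = 12 * 5^7
= 12 * 78125
= 937500

937500


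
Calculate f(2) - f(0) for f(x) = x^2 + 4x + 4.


Net change = f(b) - f(a)
f(x) = x^2 + 4x + 4
Compute f(2):
f(2) = 1 * 2^2 + 4 * 2 + 4
= 4 + 8 + 4
= 16
Compute f(0):
f(0) = 1 * 0^2 + 4 * 0 + 4
= 0 + 0 + 4
= 4
Net change = 16 - 4 = 12

12


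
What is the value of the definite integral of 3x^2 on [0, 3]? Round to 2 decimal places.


Find the antiderivative of 3x^2:
F(x) = 3/3 * x^3
Apply the Fundamental Theorem of Calculus:
F(3) - F(0)
= 3/3 * 3^3 - 3/3 * 0^3
= 3/3 * (27 - 0)
= 3/3 * 27
= 27 = 27.00

27.00


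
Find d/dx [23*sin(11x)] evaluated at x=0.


Apply the chain rule to differentiate 23*sin(11x):
d/dx [23*sin(11x)]
= 23 * cos(11x) * d/dx(11x)
= 23 * 11 * cos(11x)
= 253 * cos(11x)
Evaluate at x = 0:
= 253 * cos(0)
= 253 * 1
= 253

253


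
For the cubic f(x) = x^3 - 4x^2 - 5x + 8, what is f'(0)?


Differentiate f(x) = x^3 - 4x^2 - 5x + 8 term by term:
f'(x) = 3x^2 - 8x - 5
Substitute x = 0:
f'(0) = 3 * 0^2 - 8 * 0 - 5
= 0 + 0 - 5
= -5

-5


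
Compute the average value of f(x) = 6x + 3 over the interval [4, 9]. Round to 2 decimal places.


Average value = 1/(b-a) * integral from a to b of f(x) dx
First compute the integral of 6x + 3:
F(x) = 3x^2 + 3x
F(9) = 3 * 81 + 3 * 9 = 270
F(4) = 3 * 16 + 3 * 4 = 60
Integral = 270 - 60 = 210
Average = 210 / (9 - 4) = 210 / 5
= 42 = 42.00

42.00


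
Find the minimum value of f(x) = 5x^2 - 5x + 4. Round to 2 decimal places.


For a quadratic f(x) = ax^2 + bx + c with a > 0, the minimum is at the vertex.
Vertex x-coordinate: x = -b/(2a)
x = -(-5) / (2 * 5)
x = 5/10 = 1/2
Substitute back to find the minimum value:
f(1/2) = 5 * (1/2)^2 - 5 * (1/2) + 4
= 5/4 - 5/2 + 4
= 11/4 = 2.75

2.75


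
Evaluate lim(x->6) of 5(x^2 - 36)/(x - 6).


Direct substitution gives 0/0, so we factor the numerator.
Factor: 5(x^2 - 36) = 5 * (x - 6)(x + 6)
Cancel the common factor (x - 6):
5(x^2 - 36)/(x - 6) = 5 * (x + 6)
Now substitute x = 6:
= 5 * (6 + 6) = 60

60


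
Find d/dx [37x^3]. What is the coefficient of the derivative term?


We apply the power rule: d/dx [ax^n] = a*n * x^(n-1)
d/dx [37x^3]
= 37 * 3 * x^(3-1)
= 111x^2
The coefficient is 111

111


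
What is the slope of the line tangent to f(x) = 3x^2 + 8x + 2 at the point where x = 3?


The slope of the tangent line equals f'(x) at the point.
f(x) = 3x^2 + 8x + 2
f'(x) = 6x + 8
At x = 3:
f'(3) = 6 * 3 + 8
= 18 + 8
= 26

26


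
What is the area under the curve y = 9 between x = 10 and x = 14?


The area under a constant function y = 9 is a rectangle.
Width = 14 - 10 = 4
Height = 9
Area = width * height
= 4 * 9
= 36

36
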